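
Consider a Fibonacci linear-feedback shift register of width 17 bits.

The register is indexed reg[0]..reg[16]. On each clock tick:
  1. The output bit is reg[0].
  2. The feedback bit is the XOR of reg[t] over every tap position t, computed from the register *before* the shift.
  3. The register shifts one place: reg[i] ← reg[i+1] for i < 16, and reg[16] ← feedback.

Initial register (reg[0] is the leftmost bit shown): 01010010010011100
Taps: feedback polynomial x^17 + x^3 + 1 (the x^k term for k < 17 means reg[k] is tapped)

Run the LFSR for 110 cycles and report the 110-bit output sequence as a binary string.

01010010010011100110000000011110101100000111010110011001111011001010101101000100111110001011000110011110100111

tick  register→output (feedback)
  0  01010010010011100→0 (1)
  1  10100100100111001→1 (1)
  2  01001001001110011→0 (0)
  3  10010010011100110→1 (0)
  4  00100100111001100→0 (0)
  5  01001001110011000→0 (0)
  6  10010011100110000→1 (0)
  7  00100111001100000→0 (0)
  8  01001110011000000→0 (0)
  9  10011100110000000→1 (0)
 10  00111001100000000→0 (1)
 11  01110011000000001→0 (1)
 12  11100110000000011→1 (1)
 13  11001100000000111→1 (1)
 14  10011000000001111→1 (0)
 15  00110000000011110→0 (1)
 16  01100000000111101→0 (0)
 17  11000000001111010→1 (1)
 18  10000000011110101→1 (1)
 19  00000000111101011→0 (0)
 20  00000001111010110→0 (0)
 21  00000011110101100→0 (0)
 22  00000111101011000→0 (0)
 23  00001111010110000→0 (0)
 24  00011110101100000→0 (1)
 25  00111101011000001→0 (1)
 26  01111010110000011→0 (1)
 27  11110101100000111→1 (0)
 28  11101011000001110→1 (1)
 29  11010110000011101→1 (0)
 30  10101100000111010→1 (1)
 31  01011000001110101→0 (1)
 32  10110000011101011→1 (0)
 33  01100000111010110→0 (0)
 34  11000001110101100→1 (1)
 35  10000011101011001→1 (1)
 36  00000111010110011→0 (0)
 37  00001110101100110→0 (0)
 38  00011101011001100→0 (1)
 39  00111010110011001→0 (1)
 40  01110101100110011→0 (1)
 41  11101011001100111→1 (1)
 42  11010110011001111→1 (0)
 43  10101100110011110→1 (1)
 44  01011001100111101→0 (1)
 45  10110011001111011→1 (0)
 46  01100110011110110→0 (0)
 47  11001100111101100→1 (1)
 48  10011001111011001→1 (0)
 49  00110011110110010→0 (1)
 50  01100111101100101→0 (0)
 51  11001111011001010→1 (1)
 52  10011110110010101→1 (0)
 53  00111101100101010→0 (1)
 54  01111011001010101→0 (1)
 55  11110110010101011→1 (0)
 56  11101100101010110→1 (1)
 57  11011001010101101→1 (0)
 58  10110010101011010→1 (0)
 59  01100101010110100→0 (0)
 60  11001010101101000→1 (1)
 61  10010101011010001→1 (0)
 62  00101010110100010→0 (0)
 63  01010101101000100→0 (1)
 64  10101011010001001→1 (1)
 65  01010110100010011→0 (1)
 66  10101101000100111→1 (1)
 67  01011010001001111→0 (1)
 68  10110100010011111→1 (0)
 69  01101000100111110→0 (0)
 70  11010001001111100→1 (0)
 71  10100010011111000→1 (1)
 72  01000100111110001→0 (0)
 73  10001001111100010→1 (1)
 74  00010011111000101→0 (1)
 75  00100111110001011→0 (0)
 76  01001111100010110→0 (0)
 77  10011111000101100→1 (0)
 78  00111110001011000→0 (1)
 79  01111100010110001→0 (1)
 80  11111000101100011→1 (0)
 81  11110001011000110→1 (0)
 82  11100010110001100→1 (1)
 83  11000101100011001→1 (1)
 84  10001011000110011→1 (1)
 85  00010110001100111→0 (1)
 86  00101100011001111→0 (0)
 87  01011000110011110→0 (1)
 88  10110001100111101→1 (0)
 89  01100011001111010→0 (0)
 90  11000110011110100→1 (1)
 91  10001100111101001→1 (1)
 92  00011001111010011→0 (1)
 93  00110011110100111→0 (1)
 94  01100111101001111→0 (0)
 95  11001111010011110→1 (1)
 96  10011110100111101→1 (0)
 97  00111101001111010→0 (1)
 98  01111010011110101→0 (1)
 99  11110100111101011→1 (0)
100  11101001111010110→1 (1)
101  11010011110101101→1 (0)
102  10100111101011010→1 (1)
103  01001111010110101→0 (0)
104  10011110101101010→1 (0)
105  00111101011010100→0 (1)
106  01111010110101001→0 (1)
107  11110101101010011→1 (0)
108  11101011010100110→1 (1)
109  11010110101001101→1 (0)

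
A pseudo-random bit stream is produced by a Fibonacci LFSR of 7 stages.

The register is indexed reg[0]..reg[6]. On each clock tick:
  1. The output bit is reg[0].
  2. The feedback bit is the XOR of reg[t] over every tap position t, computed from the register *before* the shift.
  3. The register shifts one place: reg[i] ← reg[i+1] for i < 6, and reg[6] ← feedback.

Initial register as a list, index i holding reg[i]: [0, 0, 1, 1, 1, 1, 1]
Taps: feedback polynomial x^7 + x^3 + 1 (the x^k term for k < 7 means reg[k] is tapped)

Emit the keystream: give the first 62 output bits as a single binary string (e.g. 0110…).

00111111100001110111100101100100100000010001001100010111010110

k : reg_k → out_k, fb_k
0: 0011111 → 0, fb=1
1: 0111111 → 0, fb=1
2: 1111111 → 1, fb=0
3: 1111110 → 1, fb=0
4: 1111100 → 1, fb=0
5: 1111000 → 1, fb=0
6: 1110000 → 1, fb=1
7: 1100001 → 1, fb=1
8: 1000011 → 1, fb=1
9: 0000111 → 0, fb=0
10: 0001110 → 0, fb=1
11: 0011101 → 0, fb=1
12: 0111011 → 0, fb=1
13: 1110111 → 1, fb=1
14: 1101111 → 1, fb=0
15: 1011110 → 1, fb=0
16: 0111100 → 0, fb=1
17: 1111001 → 1, fb=0
18: 1110010 → 1, fb=1
19: 1100101 → 1, fb=1
20: 1001011 → 1, fb=0
21: 0010110 → 0, fb=0
22: 0101100 → 0, fb=1
23: 1011001 → 1, fb=0
24: 0110010 → 0, fb=0
25: 1100100 → 1, fb=1
26: 1001001 → 1, fb=0
27: 0010010 → 0, fb=0
28: 0100100 → 0, fb=0
29: 1001000 → 1, fb=0
30: 0010000 → 0, fb=0
31: 0100000 → 0, fb=0
32: 1000000 → 1, fb=1
33: 0000001 → 0, fb=0
34: 0000010 → 0, fb=0
35: 0000100 → 0, fb=0
36: 0001000 → 0, fb=1
37: 0010001 → 0, fb=0
38: 0100010 → 0, fb=0
39: 1000100 → 1, fb=1
40: 0001001 → 0, fb=1
41: 0010011 → 0, fb=0
42: 0100110 → 0, fb=0
43: 1001100 → 1, fb=0
44: 0011000 → 0, fb=1
45: 0110001 → 0, fb=0
46: 1100010 → 1, fb=1
47: 1000101 → 1, fb=1
48: 0001011 → 0, fb=1
49: 0010111 → 0, fb=0
50: 0101110 → 0, fb=1
51: 1011101 → 1, fb=0
52: 0111010 → 0, fb=1
53: 1110101 → 1, fb=1
54: 1101011 → 1, fb=0
55: 1010110 → 1, fb=1
56: 0101101 → 0, fb=1
57: 1011011 → 1, fb=0
58: 0110110 → 0, fb=0
59: 1101100 → 1, fb=0
60: 1011000 → 1, fb=0
61: 0110000 → 0, fb=0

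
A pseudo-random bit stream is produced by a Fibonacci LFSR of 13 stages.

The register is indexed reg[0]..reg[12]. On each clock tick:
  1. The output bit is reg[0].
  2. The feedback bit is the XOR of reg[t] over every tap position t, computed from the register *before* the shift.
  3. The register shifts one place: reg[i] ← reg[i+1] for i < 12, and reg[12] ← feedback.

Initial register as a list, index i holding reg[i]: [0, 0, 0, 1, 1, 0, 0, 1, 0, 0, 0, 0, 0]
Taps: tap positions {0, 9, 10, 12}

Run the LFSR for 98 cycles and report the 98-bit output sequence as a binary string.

tick  register→output (feedback)
  0  0001100100000→0 (0)
  1  0011001000000→0 (0)
  2  0110010000000→0 (0)
  3  1100100000000→1 (1)
  4  1001000000001→1 (0)
  5  0010000000010→0 (0)
  6  0100000000100→0 (1)
  7  1000000001001→1 (1)
  8  0000000010011→0 (1)
  9  0000000100111→0 (0)
 10  0000001001110→0 (0)
 11  0000010011100→0 (0)
 12  0000100111000→0 (1)
 13  0001001110001→0 (1)
 14  0010011100011→0 (1)
 15  0100111000111→0 (0)
 16  1001110001110→1 (1)
 17  0011100011101→0 (1)
 18  0111000111011→0 (0)
 19  1110001110110→1 (0)
 20  1100011101100→1 (1)
 21  1000111011001→1 (1)
 22  0001110110011→0 (1)
 23  0011101100111→0 (0)
 24  0111011001110→0 (0)
 25  1110110011100→1 (1)
 26  1101100111001→1 (1)
 27  1011001110011→1 (0)
 28  0110011100110→0 (1)
 29  1100111001101→1 (0)
 30  1001110011010→1 (0)
 31  0011100110100→0 (1)
 32  0111001101001→0 (0)
 33  1110011010010→1 (1)
 34  1100110100101→1 (1)
 35  1001101001011→1 (1)
 36  0011010010111→0 (0)
 37  0110100101110→0 (0)
 38  1101001011100→1 (1)
 39  1010010111001→1 (1)
 40  0100101110011→0 (1)
 41  1001011100111→1 (1)
 42  0010111001111→0 (1)
 43  0101110011111→0 (1)
 44  1011100111111→1 (0)
 45  0111001111110→0 (0)
 46  1110011111100→1 (1)
 47  1100111111001→1 (1)
 48  1001111110011→1 (0)
 49  0011111100110→0 (1)
 50  0111111001101→0 (1)
 51  1111110011011→1 (1)
 52  1111100110111→1 (1)
 53  1111001101111→1 (0)
 54  1110011011110→1 (1)
 55  1100110111101→1 (0)
 56  1001101111010→1 (0)
 57  0011011110100→0 (1)
 58  0110111101001→0 (0)
 59  1101111010010→1 (1)
 60  1011110100101→1 (1)
 61  0111101001011→0 (0)
 62  1111010010110→1 (0)
 63  1110100101100→1 (1)
 64  1101001011001→1 (1)
 65  1010010110011→1 (0)
 66  0100101100110→0 (1)
 67  1001011001101→1 (0)
 68  0010110011010→0 (1)
 69  0101100110101→0 (0)
 70  1011001101010→1 (0)
 71  0110011010100→0 (1)
 72  1100110101001→1 (1)
 73  1001101010011→1 (0)
 74  0011010100110→0 (1)
 75  0110101001101→0 (1)
 76  1101010011011→1 (1)
 77  1010100110111→1 (1)
 78  0101001101111→0 (1)
 79  1010011011111→1 (0)
 80  0100110111110→0 (0)
 81  1001101111100→1 (1)
 82  0011011111001→0 (0)
 83  0110111110010→0 (0)
 84  1101111100100→1 (0)
 85  1011111001000→1 (0)
 86  0111110010000→0 (0)
 87  1111100100000→1 (1)
 88  1111001000001→1 (0)
 89  1110010000010→1 (1)
 90  1100100000101→1 (1)
 91  1001000001011→1 (1)
 92  0010000010111→0 (0)
 93  0100000101110→0 (0)
 94  1000001011100→1 (1)
 95  0000010111001→0 (0)
 96  0000101110010→0 (0)
 97  0001011100100→0 (1)

00011001000000001001110001110110011100110100101110011111100110111101001011001101010011011111001000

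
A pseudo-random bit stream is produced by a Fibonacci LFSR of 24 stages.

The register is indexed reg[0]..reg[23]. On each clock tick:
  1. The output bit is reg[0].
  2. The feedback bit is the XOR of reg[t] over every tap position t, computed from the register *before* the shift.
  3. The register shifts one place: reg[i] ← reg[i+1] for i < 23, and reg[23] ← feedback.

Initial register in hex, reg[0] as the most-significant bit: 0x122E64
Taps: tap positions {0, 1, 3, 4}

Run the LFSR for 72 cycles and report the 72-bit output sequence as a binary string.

000100100010111001100100100001011110011111000001111111110110101001010010

step | reg (before) | out | fb
   0 | 000100100010111001100100 | 0 | 1
   1 | 001001000101110011001001 | 0 | 0
   2 | 010010001011100110010010 | 0 | 0
   3 | 100100010111001100100100 | 1 | 0
   4 | 001000101110011001001000 | 0 | 0
   5 | 010001011100110010010000 | 0 | 1
   6 | 100010111001100100100001 | 1 | 0
   7 | 000101110011001001000010 | 0 | 1
   8 | 001011100110010010000101 | 0 | 1
   9 | 010111001100100100001011 | 0 | 1
  10 | 101110011001001000010111 | 1 | 1
  11 | 011100110010010000101111 | 0 | 0
  12 | 111001100100100001011110 | 1 | 0
  13 | 110011001001000010111100 | 1 | 1
  14 | 100110010010000101111001 | 1 | 1
  15 | 001100100100001011110011 | 0 | 1
  16 | 011001001000010111100111 | 0 | 1
  17 | 110010010000101111001111 | 1 | 1
  18 | 100100100001011110011111 | 1 | 0
  19 | 001001000010111100111110 | 0 | 0
  20 | 010010000101111001111100 | 0 | 0
  21 | 100100001011110011111000 | 1 | 0
  22 | 001000010111100111110000 | 0 | 0
  23 | 010000101111001111100000 | 0 | 1
  24 | 100001011110011111000001 | 1 | 1
  25 | 000010111100111110000011 | 0 | 1
  26 | 000101111001111100000111 | 0 | 1
  27 | 001011110011111000001111 | 0 | 1
  28 | 010111100111110000011111 | 0 | 1
  29 | 101111001111100000111111 | 1 | 1
  30 | 011110011111000001111111 | 0 | 1
  31 | 111100111110000011111111 | 1 | 1
  32 | 111001111100000111111111 | 1 | 0
  33 | 110011111000001111111110 | 1 | 1
  34 | 100111110000011111111101 | 1 | 1
  35 | 001111100000111111111011 | 0 | 0
  36 | 011111000001111111110110 | 0 | 1
  37 | 111110000011111111101101 | 1 | 0
  38 | 111100000111111111011010 | 1 | 1
  39 | 111000001111111110110101 | 1 | 0
  40 | 110000011111111101101010 | 1 | 0
  41 | 100000111111111011010100 | 1 | 1
  42 | 000001111111110110101001 | 0 | 0
  43 | 000011111111101101010010 | 0 | 1
  44 | 000111111111011010100101 | 0 | 0
  45 | 001111111110110101001010 | 0 | 0
  46 | 011111111101101010010100 | 0 | 1
  47 | 111111111011010100101001 | 1 | 0
  48 | 111111110110101001010010 | 1 | 0
  49 | 111111101101010010100100 | 1 | 0
  50 | 111111011010100101001000 | 1 | 0
  51 | 111110110101001010010000 | 1 | 0
  52 | 111101101010010100100000 | 1 | 1
  53 | 111011010100101001000001 | 1 | 1
  54 | 110110101001010010000011 | 1 | 0
  55 | 101101010010100100000110 | 1 | 0
  56 | 011010100101001000001100 | 0 | 0
  57 | 110101001010010000011000 | 1 | 1
  58 | 101010010100100000110001 | 1 | 0
  59 | 010100101001000001100010 | 0 | 0
  60 | 101001010010000011000100 | 1 | 1
  61 | 010010100100000110001001 | 0 | 0
  62 | 100101001000001100010010 | 1 | 0
  63 | 001010010000011000100100 | 0 | 1
  64 | 010100100000110001001001 | 0 | 0
  65 | 101001000001100010010010 | 1 | 1
  66 | 010010000011000100100101 | 0 | 0
  67 | 100100000110001001001010 | 1 | 0
  68 | 001000001100010010010100 | 0 | 0
  69 | 010000011000100100101000 | 0 | 1
  70 | 100000110001001001010001 | 1 | 1
  71 | 000001100010010010100011 | 0 | 0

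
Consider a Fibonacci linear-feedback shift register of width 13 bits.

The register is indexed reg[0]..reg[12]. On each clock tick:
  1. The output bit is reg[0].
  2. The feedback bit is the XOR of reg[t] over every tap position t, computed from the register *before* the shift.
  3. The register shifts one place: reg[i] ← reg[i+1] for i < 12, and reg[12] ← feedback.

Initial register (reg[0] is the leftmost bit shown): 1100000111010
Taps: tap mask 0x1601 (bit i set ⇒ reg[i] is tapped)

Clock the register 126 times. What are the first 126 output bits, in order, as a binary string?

step | reg (before) | out | fb
   0 | 1100000111010 | 1 | 0
   1 | 1000001110100 | 1 | 0
   2 | 0000011101000 | 0 | 1
   3 | 0000111010001 | 0 | 1
   4 | 0001110100011 | 0 | 1
   5 | 0011101000111 | 0 | 0
   6 | 0111010001110 | 0 | 0
   7 | 1110100011100 | 1 | 1
   8 | 1101000111001 | 1 | 1
   9 | 1010001110011 | 1 | 0
  10 | 0100011100110 | 0 | 1
  11 | 1000111001101 | 1 | 0
  12 | 0001110011010 | 0 | 1
  13 | 0011100110101 | 0 | 0
  14 | 0111001101010 | 0 | 1
  15 | 1110011010101 | 1 | 1
  16 | 1100110101011 | 1 | 1
  17 | 1001101010111 | 1 | 1
  18 | 0011010101111 | 0 | 1
  19 | 0110101011111 | 0 | 1
  20 | 1101010111111 | 1 | 0
  21 | 1010101111110 | 1 | 1
  22 | 0101011111101 | 0 | 1
  23 | 1010111111011 | 1 | 1
  24 | 0101111110111 | 0 | 0
  25 | 1011111101110 | 1 | 1
  26 | 0111111011101 | 0 | 1
  27 | 1111110111011 | 1 | 1
  28 | 1111101110111 | 1 | 1
  29 | 1111011101111 | 1 | 0
  30 | 1110111011110 | 1 | 1
  31 | 1101110111101 | 1 | 0
  32 | 1011101111010 | 1 | 0
  33 | 0111011110100 | 0 | 1
  34 | 1110111101001 | 1 | 1
  35 | 1101111010011 | 1 | 0
  36 | 1011110100110 | 1 | 0
  37 | 0111101001100 | 0 | 0
  38 | 1111010011000 | 1 | 0
  39 | 1110100110000 | 1 | 1
  40 | 1101001100001 | 1 | 0
  41 | 1010011000010 | 1 | 1
  42 | 0100110000101 | 0 | 0
  43 | 1001100001010 | 1 | 0
  44 | 0011000010100 | 0 | 1
  45 | 0110000101001 | 0 | 0
  46 | 1100001010010 | 1 | 1
  47 | 1000010100101 | 1 | 1
  48 | 0000101001011 | 0 | 0
  49 | 0001010010110 | 0 | 1
  50 | 0010100101101 | 0 | 1
  51 | 0101001011011 | 0 | 0
  52 | 1010010110110 | 1 | 0
  53 | 0100101101100 | 0 | 0
  54 | 1001011011000 | 1 | 0
  55 | 0010110110000 | 0 | 0
  56 | 0101101100000 | 0 | 0
  57 | 1011011000000 | 1 | 1
  58 | 0110110000001 | 0 | 1
  59 | 1101100000011 | 1 | 0
  60 | 1011000000110 | 1 | 0
  61 | 0110000001100 | 0 | 0
  62 | 1100000011000 | 1 | 0
  63 | 1000000110000 | 1 | 1
  64 | 0000001100001 | 0 | 1
  65 | 0000011000011 | 0 | 1
  66 | 0000110000111 | 0 | 0
  67 | 0001100001110 | 0 | 0
  68 | 0011000011100 | 0 | 0
  69 | 0110000111000 | 0 | 1
  70 | 1100001110001 | 1 | 0
  71 | 1000011100010 | 1 | 1
  72 | 0000111000101 | 0 | 0
  73 | 0001110001010 | 0 | 1
  74 | 0011100010101 | 0 | 0
  75 | 0111000101010 | 0 | 1
  76 | 1110001010101 | 1 | 1
  77 | 1100010101011 | 1 | 1
  78 | 1000101010111 | 1 | 1
  79 | 0001010101111 | 0 | 1
  80 | 0010101011111 | 0 | 1
  81 | 0101010111111 | 0 | 1
  82 | 1010101111111 | 1 | 0
  83 | 0101011111110 | 0 | 0
  84 | 1010111111100 | 1 | 1
  85 | 0101111111001 | 0 | 0
  86 | 1011111110010 | 1 | 1
  87 | 0111111100101 | 0 | 0
  88 | 1111111001010 | 1 | 0
  89 | 1111110010100 | 1 | 0
  90 | 1111100101000 | 1 | 0
  91 | 1111001010000 | 1 | 1
  92 | 1110010100001 | 1 | 0
  93 | 1100101000010 | 1 | 1
  94 | 1001010000101 | 1 | 1
  95 | 0010100001011 | 0 | 0
  96 | 0101000010110 | 0 | 1
  97 | 1010000101101 | 1 | 0
  98 | 0100001011010 | 0 | 1
  99 | 1000010110101 | 1 | 1
 100 | 0000101101011 | 0 | 0
 101 | 0001011010110 | 0 | 1
 102 | 0010110101101 | 0 | 1
 103 | 0101101011011 | 0 | 0
 104 | 1011010110110 | 1 | 0
 105 | 0110101101100 | 0 | 0
 106 | 1101011011000 | 1 | 0
 107 | 1010110110000 | 1 | 1
 108 | 0101101100001 | 0 | 1
 109 | 1011011000011 | 1 | 0
 110 | 0110110000110 | 0 | 1
 111 | 1101100001101 | 1 | 0
 112 | 1011000011010 | 1 | 0
 113 | 0110000110100 | 0 | 1
 114 | 1100001101001 | 1 | 1
 115 | 1000011010011 | 1 | 0
 116 | 0000110100110 | 0 | 1
 117 | 0001101001101 | 0 | 1
 118 | 0011010011011 | 0 | 0
 119 | 0110100110110 | 0 | 1
 120 | 1101001101101 | 1 | 0
 121 | 1010011011010 | 1 | 0
 122 | 0100110110100 | 0 | 1
 123 | 1001101101001 | 1 | 1
 124 | 0011011010011 | 0 | 1
 125 | 0110110100111 | 0 | 0

110000011101000111001101010111111011101111010011000010100101101100000011000011100010101011111110010100001011010110110000110100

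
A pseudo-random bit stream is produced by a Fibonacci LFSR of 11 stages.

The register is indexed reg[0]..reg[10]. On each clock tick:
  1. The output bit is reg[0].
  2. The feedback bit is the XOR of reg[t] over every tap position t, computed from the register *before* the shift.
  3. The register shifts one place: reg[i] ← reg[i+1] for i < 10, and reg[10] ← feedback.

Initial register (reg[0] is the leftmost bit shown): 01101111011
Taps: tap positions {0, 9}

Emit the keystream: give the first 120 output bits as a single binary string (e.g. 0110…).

011011110111000110001101011010110111000100100111110100001100100000011110101010011011101111000110110010100100101110100001

tick  register→output (feedback)
  0  01101111011→0 (1)
  1  11011110111→1 (0)
  2  10111101110→1 (0)
  3  01111011100→0 (0)
  4  11110111000→1 (1)
  5  11101110001→1 (1)
  6  11011100011→1 (0)
  7  10111000110→1 (0)
  8  01110001100→0 (0)
  9  11100011000→1 (1)
 10  11000110001→1 (1)
 11  10001100011→1 (0)
 12  00011000110→0 (1)
 13  00110001101→0 (0)
 14  01100011010→0 (1)
 15  11000110101→1 (1)
 16  10001101011→1 (0)
 17  00011010110→0 (1)
 18  00110101101→0 (0)
 19  01101011010→0 (1)
 20  11010110101→1 (1)
 21  10101101011→1 (0)
 22  01011010110→0 (1)
 23  10110101101→1 (1)
 24  01101011011→0 (1)
 25  11010110111→1 (0)
 26  10101101110→1 (0)
 27  01011011100→0 (0)
 28  10110111000→1 (1)
 29  01101110001→0 (0)
 30  11011100010→1 (0)
 31  10111000100→1 (1)
 32  01110001001→0 (0)
 33  11100010010→1 (0)
 34  11000100100→1 (1)
 35  10001001001→1 (1)
 36  00010010011→0 (1)
 37  00100100111→0 (1)
 38  01001001111→0 (1)
 39  10010011111→1 (0)
 40  00100111110→0 (1)
 41  01001111101→0 (0)
 42  10011111010→1 (0)
 43  00111110100→0 (0)
 44  01111101000→0 (0)
 45  11111010000→1 (1)
 46  11110100001→1 (1)
 47  11101000011→1 (0)
 48  11010000110→1 (0)
 49  10100001100→1 (1)
 50  01000011001→0 (0)
 51  10000110010→1 (0)
 52  00001100100→0 (0)
 53  00011001000→0 (0)
 54  00110010000→0 (0)
 55  01100100000→0 (0)
 56  11001000000→1 (1)
 57  10010000001→1 (1)
 58  00100000011→0 (1)
 59  01000000111→0 (1)
 60  10000001111→1 (0)
 61  00000011110→0 (1)
 62  00000111101→0 (0)
 63  00001111010→0 (1)
 64  00011110101→0 (0)
 65  00111101010→0 (1)
 66  01111010101→0 (0)
 67  11110101010→1 (0)
 68  11101010100→1 (1)
 69  11010101001→1 (1)
 70  10101010011→1 (0)
 71  01010100110→0 (1)
 72  10101001101→1 (1)
 73  01010011011→0 (1)
 74  10100110111→1 (0)
 75  01001101110→0 (1)
 76  10011011101→1 (1)
 77  00110111011→0 (1)
 78  01101110111→0 (1)
 79  11011101111→1 (0)
 80  10111011110→1 (0)
 81  01110111100→0 (0)
 82  11101111000→1 (1)
 83  11011110001→1 (1)
 84  10111100011→1 (0)
 85  01111000110→0 (1)
 86  11110001101→1 (1)
 87  11100011011→1 (0)
 88  11000110110→1 (0)
 89  10001101100→1 (1)
 90  00011011001→0 (0)
 91  00110110010→0 (1)
 92  01101100101→0 (0)
 93  11011001010→1 (0)
 94  10110010100→1 (1)
 95  01100101001→0 (0)
 96  11001010010→1 (0)
 97  10010100100→1 (1)
 98  00101001001→0 (0)
 99  01010010010→0 (1)
100  10100100101→1 (1)
101  01001001011→0 (1)
102  10010010111→1 (0)
103  00100101110→0 (1)
104  01001011101→0 (0)
105  10010111010→1 (0)
106  00101110100→0 (0)
107  01011101000→0 (0)
108  10111010000→1 (1)
109  01110100001→0 (0)
110  11101000010→1 (0)
111  11010000100→1 (1)
112  10100001001→1 (1)
113  01000010011→0 (1)
114  10000100111→1 (0)
115  00001001110→0 (1)
116  00010011101→0 (0)
117  00100111010→0 (1)
118  01001110101→0 (0)
119  10011101010→1 (0)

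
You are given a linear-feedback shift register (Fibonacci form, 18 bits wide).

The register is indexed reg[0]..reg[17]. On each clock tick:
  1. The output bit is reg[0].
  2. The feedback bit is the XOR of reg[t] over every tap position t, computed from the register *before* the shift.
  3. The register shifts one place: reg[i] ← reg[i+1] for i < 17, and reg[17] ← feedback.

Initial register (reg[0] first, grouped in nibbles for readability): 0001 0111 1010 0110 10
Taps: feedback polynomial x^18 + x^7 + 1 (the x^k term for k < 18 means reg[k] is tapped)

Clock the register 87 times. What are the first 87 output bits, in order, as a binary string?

step | reg (before) | out | fb
   0 | 000101111010011010 | 0 | 1
   1 | 001011110100110101 | 0 | 1
   2 | 010111101001101011 | 0 | 0
   3 | 101111010011010110 | 1 | 0
   4 | 011110100110101100 | 0 | 0
   5 | 111101001101011000 | 1 | 1
   6 | 111010011010110001 | 1 | 0
   7 | 110100110101100010 | 1 | 0
   8 | 101001101011000100 | 1 | 1
   9 | 010011010110001001 | 0 | 1
  10 | 100110101100010011 | 1 | 1
  11 | 001101011000100111 | 0 | 1
  12 | 011010110001001111 | 0 | 1
  13 | 110101100010011111 | 1 | 1
  14 | 101011000100111111 | 1 | 1
  15 | 010110001001111111 | 0 | 0
  16 | 101100010011111110 | 1 | 0
  17 | 011000100111111100 | 0 | 0
  18 | 110001001111111000 | 1 | 1
  19 | 100010011111110001 | 1 | 0
  20 | 000100111111100010 | 0 | 1
  21 | 001001111111000101 | 0 | 1
  22 | 010011111110001011 | 0 | 1
  23 | 100111111100010111 | 1 | 0
  24 | 001111111000101110 | 0 | 1
  25 | 011111110001011101 | 0 | 1
  26 | 111111100010111011 | 1 | 1
  27 | 111111000101110111 | 1 | 1
  28 | 111110001011101111 | 1 | 1
  29 | 111100010111011111 | 1 | 0
  30 | 111000101110111110 | 1 | 1
  31 | 110001011101111101 | 1 | 0
  32 | 100010111011111010 | 1 | 0
  33 | 000101110111110100 | 0 | 1
  34 | 001011101111101001 | 0 | 0
  35 | 010111011111010010 | 0 | 1
  36 | 101110111110100101 | 1 | 0
  37 | 011101111101001010 | 0 | 1
  38 | 111011111010010101 | 1 | 0
  39 | 110111110100101010 | 1 | 0
  40 | 101111101001010100 | 1 | 1
  41 | 011111010010101001 | 0 | 1
  42 | 111110100101010011 | 1 | 1
  43 | 111101001010100111 | 1 | 1
  44 | 111010010101001111 | 1 | 0
  45 | 110100101010011110 | 1 | 1
  46 | 101001010100111101 | 1 | 0
  47 | 010010101001111010 | 0 | 0
  48 | 100101010011110100 | 1 | 0
  49 | 001010100111101000 | 0 | 0
  50 | 010101001111010000 | 0 | 0
  51 | 101010011110100000 | 1 | 0
  52 | 010100111101000000 | 0 | 1
  53 | 101001111010000001 | 1 | 0
  54 | 010011110100000010 | 0 | 1
  55 | 100111101000000101 | 1 | 1
  56 | 001111010000001011 | 0 | 1
  57 | 011110100000010111 | 0 | 0
  58 | 111101000000101110 | 1 | 1
  59 | 111010000001011101 | 1 | 1
  60 | 110100000010111011 | 1 | 1
  61 | 101000000101110111 | 1 | 1
  62 | 010000001011101111 | 0 | 0
  63 | 100000010111011110 | 1 | 0
  64 | 000000101110111100 | 0 | 0
  65 | 000001011101111000 | 0 | 1
  66 | 000010111011110001 | 0 | 1
  67 | 000101110111100011 | 0 | 1
  68 | 001011101111000111 | 0 | 0
  69 | 010111011110001110 | 0 | 1
  70 | 101110111100011101 | 1 | 0
  71 | 011101111000111010 | 0 | 1
  72 | 111011110001110101 | 1 | 0
  73 | 110111100011101010 | 1 | 1
  74 | 101111000111010101 | 1 | 1
  75 | 011110001110101011 | 0 | 0
  76 | 111100011101010110 | 1 | 0
  77 | 111000111010101100 | 1 | 0
  78 | 110001110101011000 | 1 | 0
  79 | 100011101010110000 | 1 | 1
  80 | 000111010101100001 | 0 | 1
  81 | 001110101011000011 | 0 | 0
  82 | 011101010110000110 | 0 | 1
  83 | 111010101100001101 | 1 | 1
  84 | 110101011000011011 | 1 | 0
  85 | 101010110000110110 | 1 | 0
  86 | 010101100001101100 | 0 | 0

000101111010011010110001001111111000101110111110100101010011110100000010111011110001110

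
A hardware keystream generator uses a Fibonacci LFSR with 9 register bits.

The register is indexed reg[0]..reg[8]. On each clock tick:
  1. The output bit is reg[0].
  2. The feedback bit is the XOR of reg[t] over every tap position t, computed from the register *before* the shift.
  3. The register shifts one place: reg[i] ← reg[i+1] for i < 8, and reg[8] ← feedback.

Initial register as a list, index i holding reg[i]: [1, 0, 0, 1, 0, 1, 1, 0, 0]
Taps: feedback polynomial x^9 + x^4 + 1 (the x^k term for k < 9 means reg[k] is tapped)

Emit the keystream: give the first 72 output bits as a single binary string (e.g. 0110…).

100101100111100011111011101000001101011011011101100000101101011111010101

tick  register→output (feedback)
  0  100101100→1 (1)
  1  001011001→0 (1)
  2  010110011→0 (1)
  3  101100111→1 (1)
  4  011001111→0 (0)
  5  110011110→1 (0)
  6  100111100→1 (0)
  7  001111000→0 (1)
  8  011110001→0 (1)
  9  111100011→1 (1)
 10  111000111→1 (1)
 11  110001111→1 (1)
 12  100011111→1 (0)
 13  000111110→0 (1)
 14  001111101→0 (1)
 15  011111011→0 (1)
 16  111110111→1 (0)
 17  111101110→1 (1)
 18  111011101→1 (0)
 19  110111010→1 (0)
 20  101110100→1 (0)
 21  011101000→0 (0)
 22  111010000→1 (0)
 23  110100000→1 (1)
 24  101000001→1 (1)
 25  010000011→0 (0)
 26  100000110→1 (1)
 27  000001101→0 (0)
 28  000011010→0 (1)
 29  000110101→0 (1)
 30  001101011→0 (0)
 31  011010110→0 (1)
 32  110101101→1 (1)
 33  101011011→1 (0)
 34  010110110→0 (1)
 35  101101101→1 (1)
 36  011011011→0 (1)
 37  110110111→1 (0)
 38  101101110→1 (1)
 39  011011101→0 (1)
 40  110111011→1 (0)
 41  101110110→1 (0)
 42  011101100→0 (0)
 43  111011000→1 (0)
 44  110110000→1 (0)
 45  101100000→1 (1)
 46  011000001→0 (0)
 47  110000010→1 (1)
 48  100000101→1 (1)
 49  000001011→0 (0)
 50  000010110→0 (1)
 51  000101101→0 (0)
 52  001011010→0 (1)
 53  010110101→0 (1)
 54  101101011→1 (1)
 55  011010111→0 (1)
 56  110101111→1 (1)
 57  101011111→1 (0)
 58  010111110→0 (1)
 59  101111101→1 (0)
 60  011111010→0 (1)
 61  111110101→1 (0)
 62  111101010→1 (1)
 63  111010101→1 (0)
 64  110101010→1 (1)
 65  101010101→1 (0)
 66  010101010→0 (0)
 67  101010100→1 (0)
 68  010101000→0 (0)
 69  101010000→1 (0)
 70  010100000→0 (0)
 71  101000000→1 (1)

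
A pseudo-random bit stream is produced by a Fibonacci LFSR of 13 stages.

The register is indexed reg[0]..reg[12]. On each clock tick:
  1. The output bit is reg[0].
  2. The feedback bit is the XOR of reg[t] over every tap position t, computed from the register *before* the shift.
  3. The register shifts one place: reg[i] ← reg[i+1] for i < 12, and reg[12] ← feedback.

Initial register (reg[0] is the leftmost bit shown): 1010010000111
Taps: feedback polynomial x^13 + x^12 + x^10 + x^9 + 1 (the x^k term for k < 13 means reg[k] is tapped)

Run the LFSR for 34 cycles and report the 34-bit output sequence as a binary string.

1010010000111110000000010111000111

tick  register→output (feedback)
  0  1010010000111→1 (1)
  1  0100100001111→0 (1)
  2  1001000011111→1 (0)
  3  0010000111110→0 (0)
  4  0100001111100→0 (0)
  5  1000011111000→1 (0)
  6  0000111110000→0 (0)
  7  0001111100000→0 (0)
  8  0011111000000→0 (0)
  9  0111110000000→0 (0)
 10  1111100000000→1 (1)
 11  1111000000001→1 (0)
 12  1110000000010→1 (1)
 13  1100000000101→1 (1)
 14  1000000001011→1 (1)
 15  0000000010111→0 (0)
 16  0000000101110→0 (0)
 17  0000001011100→0 (0)
 18  0000010111000→0 (1)
 19  0000101110001→0 (1)
 20  0001011100011→0 (1)
 21  0010111000111→0 (0)
 22  0101110001110→0 (0)
 23  1011100011100→1 (1)
 24  0111000111001→0 (0)
 25  1110001110010→1 (1)
 26  1100011100101→1 (1)
 27  1000111001011→1 (1)
 28  0001110010111→0 (0)
 29  0011100101110→0 (0)
 30  0111001011100→0 (0)
 31  1110010111000→1 (0)
 32  1100101110000→1 (1)
 33  1001011100001→1 (0)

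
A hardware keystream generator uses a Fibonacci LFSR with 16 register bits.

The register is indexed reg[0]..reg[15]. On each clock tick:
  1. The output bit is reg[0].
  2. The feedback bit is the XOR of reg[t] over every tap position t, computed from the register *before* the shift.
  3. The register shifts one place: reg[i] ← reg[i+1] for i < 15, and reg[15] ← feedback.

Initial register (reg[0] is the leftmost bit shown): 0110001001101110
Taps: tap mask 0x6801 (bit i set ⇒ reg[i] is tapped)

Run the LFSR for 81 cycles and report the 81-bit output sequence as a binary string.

tick  register→output (feedback)
  0  0110001001101110→0 (0)
  1  1100010011011100→1 (1)
  2  1000100110111001→1 (0)
  3  0001001101110010→0 (0)
  4  0010011011100100→0 (1)
  5  0100110111001001→0 (0)
  6  1001101110010010→1 (1)
  7  0011011100100101→0 (1)
  8  0110111001001011→0 (1)
  9  1101110010010111→1 (0)
 10  1011100100101110→1 (1)
 11  0111001001011101→0 (0)
 12  1110010010111010→1 (1)
 13  1100100101110101→1 (1)
 14  1001001011101011→1 (0)
 15  0010010111010110→0 (1)
 16  0100101110101101→0 (1)
 17  1001011101011011→1 (1)
 18  0010111010110111→0 (1)
 19  0101110101101111→0 (0)
 20  1011101011011110→1 (0)
 21  0111010110111100→0 (0)
 22  1110101101111000→1 (0)
 23  1101011011110000→1 (0)
 24  1010110111100000→1 (1)
 25  0101101111000001→0 (0)
 26  1011011110000010→1 (0)
 27  0110111100000100→0 (1)
 28  1101111000001001→1 (1)
 29  1011110000010011→1 (1)
 30  0111100000100111→0 (0)
 31  1111000001001110→1 (1)
 32  1110000010011101→1 (1)
 33  1100000100111011→1 (1)
 34  1000001001110111→1 (0)
 35  0000010011101110→0 (0)
 36  0000100111011100→0 (0)
 37  0001001110111000→0 (1)
 38  0010011101110001→0 (1)
 39  0100111011100011→0 (1)
 40  1001110111000111→1 (1)
 41  0011101110001111→0 (0)
 42  0111011100011110→0 (1)
 43  1110111000111101→1 (1)
 44  1101110001111011→1 (1)
 45  1011100011110111→1 (0)
 46  0111000111101110→0 (0)
 47  1110001111011100→1 (1)
 48  1100011110111001→1 (0)
 49  1000111101110010→1 (1)
 50  0001111011100101→0 (1)
 51  0011110111001011→0 (1)
 52  0111101110010111→0 (1)
 53  1111011100101111→1 (1)
 54  1110111001011111→1 (0)
 55  1101110010111110→1 (0)
 56  1011100101111100→1 (1)
 57  0111001011111001→0 (1)
 58  1110010111110011→1 (1)
 59  1100101111100111→1 (1)
 60  1001011111001111→1 (1)
 61  0010111110011111→0 (1)
 62  0101111100111111→0 (1)
 63  1011111001111111→1 (0)
 64  0111110011111110→0 (1)
 65  1111100111111101→1 (1)
 66  1111001111111011→1 (1)
 67  1110011111110111→1 (0)
 68  1100111111101110→1 (1)
 69  1001111111011101→1 (1)
 70  0011111110111011→0 (0)
 71  0111111101110110→0 (1)
 72  1111111011101101→1 (0)
 73  1111110111011010→1 (1)
 74  1111101110110101→1 (1)
 75  1111011101101011→1 (0)
 76  1110111011010110→1 (0)
 77  1101110110101100→1 (0)
 78  1011101101011000→1 (0)
 79  0111011010110000→0 (1)
 80  1110110101100001→1 (1)

011000100110111001001011101011011110000010011101110001111011100101111100111111101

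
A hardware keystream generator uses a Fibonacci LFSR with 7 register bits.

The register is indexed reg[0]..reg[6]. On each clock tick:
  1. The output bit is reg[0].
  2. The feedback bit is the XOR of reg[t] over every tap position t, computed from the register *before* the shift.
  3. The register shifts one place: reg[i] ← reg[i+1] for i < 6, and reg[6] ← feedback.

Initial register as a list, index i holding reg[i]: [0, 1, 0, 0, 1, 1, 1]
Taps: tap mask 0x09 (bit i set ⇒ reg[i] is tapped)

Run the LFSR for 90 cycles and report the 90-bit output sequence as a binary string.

010011100111101101000010101011111010010100011011100011111110000111011110010110010010000001

k : reg_k → out_k, fb_k
0: 0100111 → 0, fb=0
1: 1001110 → 1, fb=0
2: 0011100 → 0, fb=1
3: 0111001 → 0, fb=1
4: 1110011 → 1, fb=1
5: 1100111 → 1, fb=1
6: 1001111 → 1, fb=0
7: 0011110 → 0, fb=1
8: 0111101 → 0, fb=1
9: 1111011 → 1, fb=0
10: 1110110 → 1, fb=1
11: 1101101 → 1, fb=0
12: 1011010 → 1, fb=0
13: 0110100 → 0, fb=0
14: 1101000 → 1, fb=0
15: 1010000 → 1, fb=1
16: 0100001 → 0, fb=0
17: 1000010 → 1, fb=1
18: 0000101 → 0, fb=0
19: 0001010 → 0, fb=1
20: 0010101 → 0, fb=0
21: 0101010 → 0, fb=1
22: 1010101 → 1, fb=1
23: 0101011 → 0, fb=1
24: 1010111 → 1, fb=1
25: 0101111 → 0, fb=1
26: 1011111 → 1, fb=0
27: 0111110 → 0, fb=1
28: 1111101 → 1, fb=0
29: 1111010 → 1, fb=0
30: 1110100 → 1, fb=1
31: 1101001 → 1, fb=0
32: 1010010 → 1, fb=1
33: 0100101 → 0, fb=0
34: 1001010 → 1, fb=0
35: 0010100 → 0, fb=0
36: 0101000 → 0, fb=1
37: 1010001 → 1, fb=1
38: 0100011 → 0, fb=0
39: 1000110 → 1, fb=1
40: 0001101 → 0, fb=1
41: 0011011 → 0, fb=1
42: 0110111 → 0, fb=0
43: 1101110 → 1, fb=0
44: 1011100 → 1, fb=0
45: 0111000 → 0, fb=1
46: 1110001 → 1, fb=1
47: 1100011 → 1, fb=1
48: 1000111 → 1, fb=1
49: 0001111 → 0, fb=1
50: 0011111 → 0, fb=1
51: 0111111 → 0, fb=1
52: 1111111 → 1, fb=0
53: 1111110 → 1, fb=0
54: 1111100 → 1, fb=0
55: 1111000 → 1, fb=0
56: 1110000 → 1, fb=1
57: 1100001 → 1, fb=1
58: 1000011 → 1, fb=1
59: 0000111 → 0, fb=0
60: 0001110 → 0, fb=1
61: 0011101 → 0, fb=1
62: 0111011 → 0, fb=1
63: 1110111 → 1, fb=1
64: 1101111 → 1, fb=0
65: 1011110 → 1, fb=0
66: 0111100 → 0, fb=1
67: 1111001 → 1, fb=0
68: 1110010 → 1, fb=1
69: 1100101 → 1, fb=1
70: 1001011 → 1, fb=0
71: 0010110 → 0, fb=0
72: 0101100 → 0, fb=1
73: 1011001 → 1, fb=0
74: 0110010 → 0, fb=0
75: 1100100 → 1, fb=1
76: 1001001 → 1, fb=0
77: 0010010 → 0, fb=0
78: 0100100 → 0, fb=0
79: 1001000 → 1, fb=0
80: 0010000 → 0, fb=0
81: 0100000 → 0, fb=0
82: 1000000 → 1, fb=1
83: 0000001 → 0, fb=0
84: 0000010 → 0, fb=0
85: 0000100 → 0, fb=0
86: 0001000 → 0, fb=1
87: 0010001 → 0, fb=0
88: 0100010 → 0, fb=0
89: 1000100 → 1, fb=1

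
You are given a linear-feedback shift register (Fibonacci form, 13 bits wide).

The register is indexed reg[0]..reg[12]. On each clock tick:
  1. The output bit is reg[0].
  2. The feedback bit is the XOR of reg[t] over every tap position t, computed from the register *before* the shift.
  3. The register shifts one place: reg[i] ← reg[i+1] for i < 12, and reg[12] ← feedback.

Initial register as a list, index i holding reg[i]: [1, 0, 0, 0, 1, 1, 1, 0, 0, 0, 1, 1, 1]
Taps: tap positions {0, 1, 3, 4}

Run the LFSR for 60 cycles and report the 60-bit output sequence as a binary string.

step | reg (before) | out | fb
   0 | 1000111000111 | 1 | 0
   1 | 0001110001110 | 0 | 0
   2 | 0011100011100 | 0 | 0
   3 | 0111000111000 | 0 | 0
   4 | 1110001110000 | 1 | 0
   5 | 1100011100000 | 1 | 0
   6 | 1000111000000 | 1 | 0
   7 | 0001110000000 | 0 | 0
   8 | 0011100000000 | 0 | 0
   9 | 0111000000000 | 0 | 0
  10 | 1110000000000 | 1 | 0
  11 | 1100000000000 | 1 | 0
  12 | 1000000000000 | 1 | 1
  13 | 0000000000001 | 0 | 0
  14 | 0000000000010 | 0 | 0
  15 | 0000000000100 | 0 | 0
  16 | 0000000001000 | 0 | 0
  17 | 0000000010000 | 0 | 0
  18 | 0000000100000 | 0 | 0
  19 | 0000001000000 | 0 | 0
  20 | 0000010000000 | 0 | 0
  21 | 0000100000000 | 0 | 1
  22 | 0001000000001 | 0 | 1
  23 | 0010000000011 | 0 | 0
  24 | 0100000000110 | 0 | 1
  25 | 1000000001101 | 1 | 1
  26 | 0000000011011 | 0 | 0
  27 | 0000000110110 | 0 | 0
  28 | 0000001101100 | 0 | 0
  29 | 0000011011000 | 0 | 0
  30 | 0000110110000 | 0 | 1
  31 | 0001101100001 | 0 | 0
  32 | 0011011000010 | 0 | 1
  33 | 0110110000101 | 0 | 0
  34 | 1101100001010 | 1 | 0
  35 | 1011000010100 | 1 | 0
  36 | 0110000101000 | 0 | 1
  37 | 1100001010001 | 1 | 0
  38 | 1000010100010 | 1 | 1
  39 | 0000101000101 | 0 | 1
  40 | 0001010001011 | 0 | 1
  41 | 0010100010111 | 0 | 1
  42 | 0101000101111 | 0 | 0
  43 | 1010001011110 | 1 | 1
  44 | 0100010111101 | 0 | 1
  45 | 1000101111011 | 1 | 0
  46 | 0001011110110 | 0 | 1
  47 | 0010111101101 | 0 | 1
  48 | 0101111011011 | 0 | 1
  49 | 1011110110111 | 1 | 1
  50 | 0111101101111 | 0 | 1
  51 | 1111011011111 | 1 | 1
  52 | 1110110111111 | 1 | 1
  53 | 1101101111111 | 1 | 0
  54 | 1011011111110 | 1 | 0
  55 | 0110111111100 | 0 | 0
  56 | 1101111111000 | 1 | 0
  57 | 1011111110000 | 1 | 1
  58 | 0111111100001 | 0 | 1
  59 | 1111111000011 | 1 | 0

100011100011100000000000010000000011011000010100010111101101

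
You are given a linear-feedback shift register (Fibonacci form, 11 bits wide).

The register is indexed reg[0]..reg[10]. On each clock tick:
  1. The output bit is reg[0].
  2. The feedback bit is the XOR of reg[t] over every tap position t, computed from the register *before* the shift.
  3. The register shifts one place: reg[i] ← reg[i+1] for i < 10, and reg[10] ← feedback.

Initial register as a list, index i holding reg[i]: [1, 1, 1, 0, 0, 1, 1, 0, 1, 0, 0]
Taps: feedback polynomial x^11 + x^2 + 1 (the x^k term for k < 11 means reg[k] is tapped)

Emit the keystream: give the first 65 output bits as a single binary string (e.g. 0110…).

step | reg (before) | out | fb
   0 | 11100110100 | 1 | 0
   1 | 11001101000 | 1 | 1
   2 | 10011010001 | 1 | 1
   3 | 00110100011 | 0 | 1
   4 | 01101000111 | 0 | 1
   5 | 11010001111 | 1 | 1
   6 | 10100011111 | 1 | 0
   7 | 01000111110 | 0 | 0
   8 | 10001111100 | 1 | 1
   9 | 00011111001 | 0 | 0
  10 | 00111110010 | 0 | 1
  11 | 01111100101 | 0 | 1
  12 | 11111001011 | 1 | 0
  13 | 11110010110 | 1 | 0
  14 | 11100101100 | 1 | 0
  15 | 11001011000 | 1 | 1
  16 | 10010110001 | 1 | 1
  17 | 00101100011 | 0 | 1
  18 | 01011000111 | 0 | 0
  19 | 10110001110 | 1 | 0
  20 | 01100011100 | 0 | 1
  21 | 11000111001 | 1 | 1
  22 | 10001110011 | 1 | 1
  23 | 00011100111 | 0 | 0
  24 | 00111001110 | 0 | 1
  25 | 01110011101 | 0 | 1
  26 | 11100111011 | 1 | 0
  27 | 11001110110 | 1 | 1
  28 | 10011101101 | 1 | 1
  29 | 00111011011 | 0 | 1
  30 | 01110110111 | 0 | 1
  31 | 11101101111 | 1 | 0
  32 | 11011011110 | 1 | 1
  33 | 10110111101 | 1 | 0
  34 | 01101111010 | 0 | 1
  35 | 11011110101 | 1 | 1
  36 | 10111101011 | 1 | 0
  37 | 01111010110 | 0 | 1
  38 | 11110101101 | 1 | 0
  39 | 11101011010 | 1 | 0
  40 | 11010110100 | 1 | 1
  41 | 10101101001 | 1 | 0
  42 | 01011010010 | 0 | 0
  43 | 10110100100 | 1 | 0
  44 | 01101001000 | 0 | 1
  45 | 11010010001 | 1 | 1
  46 | 10100100011 | 1 | 0
  47 | 01001000110 | 0 | 0
  48 | 10010001100 | 1 | 1
  49 | 00100011001 | 0 | 1
  50 | 01000110011 | 0 | 0
  51 | 10001100110 | 1 | 1
  52 | 00011001101 | 0 | 0
  53 | 00110011010 | 0 | 1
  54 | 01100110101 | 0 | 1
  55 | 11001101011 | 1 | 1
  56 | 10011010111 | 1 | 1
  57 | 00110101111 | 0 | 1
  58 | 01101011111 | 0 | 1
  59 | 11010111111 | 1 | 1
  60 | 10101111111 | 1 | 0
  61 | 01011111110 | 0 | 0
  62 | 10111111100 | 1 | 0
  63 | 01111111000 | 0 | 1
  64 | 11111110001 | 1 | 0

11100110100011111001011000111001110110111101011010010001100110101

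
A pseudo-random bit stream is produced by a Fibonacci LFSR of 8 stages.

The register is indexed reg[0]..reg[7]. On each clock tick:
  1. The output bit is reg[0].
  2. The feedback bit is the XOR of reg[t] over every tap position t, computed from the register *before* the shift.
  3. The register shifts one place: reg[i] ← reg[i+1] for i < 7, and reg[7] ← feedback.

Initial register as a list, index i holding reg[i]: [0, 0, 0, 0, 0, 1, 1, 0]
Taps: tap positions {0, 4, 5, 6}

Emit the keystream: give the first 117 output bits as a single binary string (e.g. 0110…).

000001100010101100110010111111011110011011101110010101001010001001011010001100111001111000110110000100010111010111101

k : reg_k → out_k, fb_k
0: 00000110 → 0, fb=0
1: 00001100 → 0, fb=0
2: 00011000 → 0, fb=1
3: 00110001 → 0, fb=0
4: 01100010 → 0, fb=1
5: 11000101 → 1, fb=0
6: 10001010 → 1, fb=1
7: 00010101 → 0, fb=1
8: 00101011 → 0, fb=0
9: 01010110 → 0, fb=0
10: 10101100 → 1, fb=1
11: 01011001 → 0, fb=1
12: 10110011 → 1, fb=0
13: 01100110 → 0, fb=0
14: 11001100 → 1, fb=1
15: 10011001 → 1, fb=0
16: 00110010 → 0, fb=1
17: 01100101 → 0, fb=1
18: 11001011 → 1, fb=1
19: 10010111 → 1, fb=1
20: 00101111 → 0, fb=1
21: 01011111 → 0, fb=1
22: 10111111 → 1, fb=0
23: 01111110 → 0, fb=1
24: 11111101 → 1, fb=1
25: 11111011 → 1, fb=1
26: 11110111 → 1, fb=1
27: 11101111 → 1, fb=0
28: 11011110 → 1, fb=0
29: 10111100 → 1, fb=1
30: 01111001 → 0, fb=1
31: 11110011 → 1, fb=0
32: 11100110 → 1, fb=1
33: 11001101 → 1, fb=1
34: 10011011 → 1, fb=1
35: 00110111 → 0, fb=0
36: 01101110 → 0, fb=1
37: 11011101 → 1, fb=1
38: 10111011 → 1, fb=1
39: 01110111 → 0, fb=0
40: 11101110 → 1, fb=0
41: 11011100 → 1, fb=1
42: 10111001 → 1, fb=0
43: 01110010 → 0, fb=1
44: 11100101 → 1, fb=0
45: 11001010 → 1, fb=1
46: 10010101 → 1, fb=0
47: 00101010 → 0, fb=0
48: 01010100 → 0, fb=1
49: 10101001 → 1, fb=0
50: 01010010 → 0, fb=1
51: 10100101 → 1, fb=0
52: 01001010 → 0, fb=0
53: 10010100 → 1, fb=0
54: 00101000 → 0, fb=1
55: 01010001 → 0, fb=0
56: 10100010 → 1, fb=0
57: 01000100 → 0, fb=1
58: 10001001 → 1, fb=0
59: 00010010 → 0, fb=1
60: 00100101 → 0, fb=1
61: 01001011 → 0, fb=0
62: 10010110 → 1, fb=1
63: 00101101 → 0, fb=0
64: 01011010 → 0, fb=0
65: 10110100 → 1, fb=0
66: 01101000 → 0, fb=1
67: 11010001 → 1, fb=1
68: 10100011 → 1, fb=0
69: 01000110 → 0, fb=0
70: 10001100 → 1, fb=1
71: 00011001 → 0, fb=1
72: 00110011 → 0, fb=1
73: 01100111 → 0, fb=0
74: 11001110 → 1, fb=0
75: 10011100 → 1, fb=1
76: 00111001 → 0, fb=1
77: 01110011 → 0, fb=1
78: 11100111 → 1, fb=1
79: 11001111 → 1, fb=0
80: 10011110 → 1, fb=0
81: 00111100 → 0, fb=0
82: 01111000 → 0, fb=1
83: 11110001 → 1, fb=1
84: 11100011 → 1, fb=0
85: 11000110 → 1, fb=1
86: 10001101 → 1, fb=1
87: 00011011 → 0, fb=0
88: 00110110 → 0, fb=0
89: 01101100 → 0, fb=0
90: 11011000 → 1, fb=0
91: 10110000 → 1, fb=1
92: 01100001 → 0, fb=0
93: 11000010 → 1, fb=0
94: 10000100 → 1, fb=0
95: 00001000 → 0, fb=1
96: 00010001 → 0, fb=0
97: 00100010 → 0, fb=1
98: 01000101 → 0, fb=1
99: 10001011 → 1, fb=1
100: 00010111 → 0, fb=0
101: 00101110 → 0, fb=1
102: 01011101 → 0, fb=0
103: 10111010 → 1, fb=1
104: 01110101 → 0, fb=1
105: 11101011 → 1, fb=1
106: 11010111 → 1, fb=1
107: 10101111 → 1, fb=0
108: 01011110 → 0, fb=1
109: 10111101 → 1, fb=1
110: 01111011 → 0, fb=0
111: 11110110 → 1, fb=1
112: 11101101 → 1, fb=1
113: 11011011 → 1, fb=1
114: 10110111 → 1, fb=1
115: 01101111 → 0, fb=1
116: 11011111 → 1, fb=0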